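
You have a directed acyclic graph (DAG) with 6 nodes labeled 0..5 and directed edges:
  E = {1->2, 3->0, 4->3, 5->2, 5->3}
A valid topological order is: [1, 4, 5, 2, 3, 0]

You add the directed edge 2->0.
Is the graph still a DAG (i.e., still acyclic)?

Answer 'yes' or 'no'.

Answer: yes

Derivation:
Given toposort: [1, 4, 5, 2, 3, 0]
Position of 2: index 3; position of 0: index 5
New edge 2->0: forward
Forward edge: respects the existing order. Still a DAG, same toposort still valid.
Still a DAG? yes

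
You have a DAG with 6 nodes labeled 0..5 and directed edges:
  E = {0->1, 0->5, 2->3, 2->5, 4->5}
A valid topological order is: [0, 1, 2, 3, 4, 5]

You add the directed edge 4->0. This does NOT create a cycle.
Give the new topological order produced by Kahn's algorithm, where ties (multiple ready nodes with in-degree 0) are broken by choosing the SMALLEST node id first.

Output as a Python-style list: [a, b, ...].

Answer: [2, 3, 4, 0, 1, 5]

Derivation:
Old toposort: [0, 1, 2, 3, 4, 5]
Added edge: 4->0
Position of 4 (4) > position of 0 (0). Must reorder: 4 must now come before 0.
Run Kahn's algorithm (break ties by smallest node id):
  initial in-degrees: [1, 1, 0, 1, 0, 3]
  ready (indeg=0): [2, 4]
  pop 2: indeg[3]->0; indeg[5]->2 | ready=[3, 4] | order so far=[2]
  pop 3: no out-edges | ready=[4] | order so far=[2, 3]
  pop 4: indeg[0]->0; indeg[5]->1 | ready=[0] | order so far=[2, 3, 4]
  pop 0: indeg[1]->0; indeg[5]->0 | ready=[1, 5] | order so far=[2, 3, 4, 0]
  pop 1: no out-edges | ready=[5] | order so far=[2, 3, 4, 0, 1]
  pop 5: no out-edges | ready=[] | order so far=[2, 3, 4, 0, 1, 5]
  Result: [2, 3, 4, 0, 1, 5]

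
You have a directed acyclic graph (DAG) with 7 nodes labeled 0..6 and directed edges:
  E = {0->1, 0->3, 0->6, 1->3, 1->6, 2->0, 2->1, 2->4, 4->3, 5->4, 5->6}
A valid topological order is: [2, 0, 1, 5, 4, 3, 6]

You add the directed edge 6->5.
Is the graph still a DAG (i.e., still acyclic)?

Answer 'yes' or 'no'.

Given toposort: [2, 0, 1, 5, 4, 3, 6]
Position of 6: index 6; position of 5: index 3
New edge 6->5: backward (u after v in old order)
Backward edge: old toposort is now invalid. Check if this creates a cycle.
Does 5 already reach 6? Reachable from 5: [3, 4, 5, 6]. YES -> cycle!
Still a DAG? no

Answer: no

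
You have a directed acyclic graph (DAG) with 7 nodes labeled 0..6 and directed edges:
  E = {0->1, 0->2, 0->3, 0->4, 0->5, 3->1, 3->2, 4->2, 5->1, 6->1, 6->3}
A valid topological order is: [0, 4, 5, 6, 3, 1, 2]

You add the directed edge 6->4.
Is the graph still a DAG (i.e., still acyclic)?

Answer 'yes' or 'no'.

Given toposort: [0, 4, 5, 6, 3, 1, 2]
Position of 6: index 3; position of 4: index 1
New edge 6->4: backward (u after v in old order)
Backward edge: old toposort is now invalid. Check if this creates a cycle.
Does 4 already reach 6? Reachable from 4: [2, 4]. NO -> still a DAG (reorder needed).
Still a DAG? yes

Answer: yes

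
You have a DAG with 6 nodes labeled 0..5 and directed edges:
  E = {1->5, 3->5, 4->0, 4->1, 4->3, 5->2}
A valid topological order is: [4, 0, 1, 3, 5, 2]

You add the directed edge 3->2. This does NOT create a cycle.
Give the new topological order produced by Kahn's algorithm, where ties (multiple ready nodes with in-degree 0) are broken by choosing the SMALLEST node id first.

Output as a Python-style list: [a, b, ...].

Old toposort: [4, 0, 1, 3, 5, 2]
Added edge: 3->2
Position of 3 (3) < position of 2 (5). Old order still valid.
Run Kahn's algorithm (break ties by smallest node id):
  initial in-degrees: [1, 1, 2, 1, 0, 2]
  ready (indeg=0): [4]
  pop 4: indeg[0]->0; indeg[1]->0; indeg[3]->0 | ready=[0, 1, 3] | order so far=[4]
  pop 0: no out-edges | ready=[1, 3] | order so far=[4, 0]
  pop 1: indeg[5]->1 | ready=[3] | order so far=[4, 0, 1]
  pop 3: indeg[2]->1; indeg[5]->0 | ready=[5] | order so far=[4, 0, 1, 3]
  pop 5: indeg[2]->0 | ready=[2] | order so far=[4, 0, 1, 3, 5]
  pop 2: no out-edges | ready=[] | order so far=[4, 0, 1, 3, 5, 2]
  Result: [4, 0, 1, 3, 5, 2]

Answer: [4, 0, 1, 3, 5, 2]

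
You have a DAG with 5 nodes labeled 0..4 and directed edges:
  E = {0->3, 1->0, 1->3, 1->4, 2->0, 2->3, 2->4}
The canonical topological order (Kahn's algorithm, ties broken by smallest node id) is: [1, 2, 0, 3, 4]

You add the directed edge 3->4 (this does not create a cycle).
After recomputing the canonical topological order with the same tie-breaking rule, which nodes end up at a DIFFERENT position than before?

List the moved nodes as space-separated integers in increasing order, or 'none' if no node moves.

Answer: none

Derivation:
Old toposort: [1, 2, 0, 3, 4]
Added edge 3->4
Recompute Kahn (smallest-id tiebreak):
  initial in-degrees: [2, 0, 0, 3, 3]
  ready (indeg=0): [1, 2]
  pop 1: indeg[0]->1; indeg[3]->2; indeg[4]->2 | ready=[2] | order so far=[1]
  pop 2: indeg[0]->0; indeg[3]->1; indeg[4]->1 | ready=[0] | order so far=[1, 2]
  pop 0: indeg[3]->0 | ready=[3] | order so far=[1, 2, 0]
  pop 3: indeg[4]->0 | ready=[4] | order so far=[1, 2, 0, 3]
  pop 4: no out-edges | ready=[] | order so far=[1, 2, 0, 3, 4]
New canonical toposort: [1, 2, 0, 3, 4]
Compare positions:
  Node 0: index 2 -> 2 (same)
  Node 1: index 0 -> 0 (same)
  Node 2: index 1 -> 1 (same)
  Node 3: index 3 -> 3 (same)
  Node 4: index 4 -> 4 (same)
Nodes that changed position: none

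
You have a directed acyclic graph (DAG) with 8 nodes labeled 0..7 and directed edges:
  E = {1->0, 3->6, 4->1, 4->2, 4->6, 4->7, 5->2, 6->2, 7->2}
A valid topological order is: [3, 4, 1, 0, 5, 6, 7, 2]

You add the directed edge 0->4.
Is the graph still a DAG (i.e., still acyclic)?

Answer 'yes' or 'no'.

Given toposort: [3, 4, 1, 0, 5, 6, 7, 2]
Position of 0: index 3; position of 4: index 1
New edge 0->4: backward (u after v in old order)
Backward edge: old toposort is now invalid. Check if this creates a cycle.
Does 4 already reach 0? Reachable from 4: [0, 1, 2, 4, 6, 7]. YES -> cycle!
Still a DAG? no

Answer: no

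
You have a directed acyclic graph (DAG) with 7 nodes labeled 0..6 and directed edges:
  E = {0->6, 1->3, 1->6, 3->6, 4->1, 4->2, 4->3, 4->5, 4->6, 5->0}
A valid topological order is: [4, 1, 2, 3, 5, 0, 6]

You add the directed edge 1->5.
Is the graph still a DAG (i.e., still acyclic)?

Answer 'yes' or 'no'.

Given toposort: [4, 1, 2, 3, 5, 0, 6]
Position of 1: index 1; position of 5: index 4
New edge 1->5: forward
Forward edge: respects the existing order. Still a DAG, same toposort still valid.
Still a DAG? yes

Answer: yes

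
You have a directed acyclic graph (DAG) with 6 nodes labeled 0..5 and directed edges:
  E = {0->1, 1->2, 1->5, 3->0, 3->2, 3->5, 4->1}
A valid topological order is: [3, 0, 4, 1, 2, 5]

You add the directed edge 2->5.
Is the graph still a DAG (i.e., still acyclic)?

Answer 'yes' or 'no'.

Answer: yes

Derivation:
Given toposort: [3, 0, 4, 1, 2, 5]
Position of 2: index 4; position of 5: index 5
New edge 2->5: forward
Forward edge: respects the existing order. Still a DAG, same toposort still valid.
Still a DAG? yes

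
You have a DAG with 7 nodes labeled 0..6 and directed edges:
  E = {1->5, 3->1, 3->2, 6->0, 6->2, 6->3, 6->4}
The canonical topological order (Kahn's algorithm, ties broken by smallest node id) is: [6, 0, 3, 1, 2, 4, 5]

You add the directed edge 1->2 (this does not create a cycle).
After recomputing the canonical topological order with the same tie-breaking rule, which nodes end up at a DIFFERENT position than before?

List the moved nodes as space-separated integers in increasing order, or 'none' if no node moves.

Old toposort: [6, 0, 3, 1, 2, 4, 5]
Added edge 1->2
Recompute Kahn (smallest-id tiebreak):
  initial in-degrees: [1, 1, 3, 1, 1, 1, 0]
  ready (indeg=0): [6]
  pop 6: indeg[0]->0; indeg[2]->2; indeg[3]->0; indeg[4]->0 | ready=[0, 3, 4] | order so far=[6]
  pop 0: no out-edges | ready=[3, 4] | order so far=[6, 0]
  pop 3: indeg[1]->0; indeg[2]->1 | ready=[1, 4] | order so far=[6, 0, 3]
  pop 1: indeg[2]->0; indeg[5]->0 | ready=[2, 4, 5] | order so far=[6, 0, 3, 1]
  pop 2: no out-edges | ready=[4, 5] | order so far=[6, 0, 3, 1, 2]
  pop 4: no out-edges | ready=[5] | order so far=[6, 0, 3, 1, 2, 4]
  pop 5: no out-edges | ready=[] | order so far=[6, 0, 3, 1, 2, 4, 5]
New canonical toposort: [6, 0, 3, 1, 2, 4, 5]
Compare positions:
  Node 0: index 1 -> 1 (same)
  Node 1: index 3 -> 3 (same)
  Node 2: index 4 -> 4 (same)
  Node 3: index 2 -> 2 (same)
  Node 4: index 5 -> 5 (same)
  Node 5: index 6 -> 6 (same)
  Node 6: index 0 -> 0 (same)
Nodes that changed position: none

Answer: none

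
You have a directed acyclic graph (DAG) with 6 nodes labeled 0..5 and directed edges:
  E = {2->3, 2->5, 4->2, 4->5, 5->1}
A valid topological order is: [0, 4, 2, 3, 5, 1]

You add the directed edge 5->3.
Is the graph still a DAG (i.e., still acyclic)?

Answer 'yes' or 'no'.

Given toposort: [0, 4, 2, 3, 5, 1]
Position of 5: index 4; position of 3: index 3
New edge 5->3: backward (u after v in old order)
Backward edge: old toposort is now invalid. Check if this creates a cycle.
Does 3 already reach 5? Reachable from 3: [3]. NO -> still a DAG (reorder needed).
Still a DAG? yes

Answer: yes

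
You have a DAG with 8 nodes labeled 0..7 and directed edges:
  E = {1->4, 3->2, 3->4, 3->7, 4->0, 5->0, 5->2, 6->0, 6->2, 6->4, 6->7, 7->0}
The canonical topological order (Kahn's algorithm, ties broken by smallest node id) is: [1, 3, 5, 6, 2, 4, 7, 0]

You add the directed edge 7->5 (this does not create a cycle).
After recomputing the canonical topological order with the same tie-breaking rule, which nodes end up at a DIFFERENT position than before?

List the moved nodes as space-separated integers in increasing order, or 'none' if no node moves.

Old toposort: [1, 3, 5, 6, 2, 4, 7, 0]
Added edge 7->5
Recompute Kahn (smallest-id tiebreak):
  initial in-degrees: [4, 0, 3, 0, 3, 1, 0, 2]
  ready (indeg=0): [1, 3, 6]
  pop 1: indeg[4]->2 | ready=[3, 6] | order so far=[1]
  pop 3: indeg[2]->2; indeg[4]->1; indeg[7]->1 | ready=[6] | order so far=[1, 3]
  pop 6: indeg[0]->3; indeg[2]->1; indeg[4]->0; indeg[7]->0 | ready=[4, 7] | order so far=[1, 3, 6]
  pop 4: indeg[0]->2 | ready=[7] | order so far=[1, 3, 6, 4]
  pop 7: indeg[0]->1; indeg[5]->0 | ready=[5] | order so far=[1, 3, 6, 4, 7]
  pop 5: indeg[0]->0; indeg[2]->0 | ready=[0, 2] | order so far=[1, 3, 6, 4, 7, 5]
  pop 0: no out-edges | ready=[2] | order so far=[1, 3, 6, 4, 7, 5, 0]
  pop 2: no out-edges | ready=[] | order so far=[1, 3, 6, 4, 7, 5, 0, 2]
New canonical toposort: [1, 3, 6, 4, 7, 5, 0, 2]
Compare positions:
  Node 0: index 7 -> 6 (moved)
  Node 1: index 0 -> 0 (same)
  Node 2: index 4 -> 7 (moved)
  Node 3: index 1 -> 1 (same)
  Node 4: index 5 -> 3 (moved)
  Node 5: index 2 -> 5 (moved)
  Node 6: index 3 -> 2 (moved)
  Node 7: index 6 -> 4 (moved)
Nodes that changed position: 0 2 4 5 6 7

Answer: 0 2 4 5 6 7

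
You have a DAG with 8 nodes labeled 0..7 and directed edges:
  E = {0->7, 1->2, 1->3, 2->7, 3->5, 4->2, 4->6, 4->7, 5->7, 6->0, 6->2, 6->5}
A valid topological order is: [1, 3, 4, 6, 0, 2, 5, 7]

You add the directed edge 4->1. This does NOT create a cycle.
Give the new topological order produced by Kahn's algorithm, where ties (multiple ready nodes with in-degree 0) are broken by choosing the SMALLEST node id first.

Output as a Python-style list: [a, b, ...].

Answer: [4, 1, 3, 6, 0, 2, 5, 7]

Derivation:
Old toposort: [1, 3, 4, 6, 0, 2, 5, 7]
Added edge: 4->1
Position of 4 (2) > position of 1 (0). Must reorder: 4 must now come before 1.
Run Kahn's algorithm (break ties by smallest node id):
  initial in-degrees: [1, 1, 3, 1, 0, 2, 1, 4]
  ready (indeg=0): [4]
  pop 4: indeg[1]->0; indeg[2]->2; indeg[6]->0; indeg[7]->3 | ready=[1, 6] | order so far=[4]
  pop 1: indeg[2]->1; indeg[3]->0 | ready=[3, 6] | order so far=[4, 1]
  pop 3: indeg[5]->1 | ready=[6] | order so far=[4, 1, 3]
  pop 6: indeg[0]->0; indeg[2]->0; indeg[5]->0 | ready=[0, 2, 5] | order so far=[4, 1, 3, 6]
  pop 0: indeg[7]->2 | ready=[2, 5] | order so far=[4, 1, 3, 6, 0]
  pop 2: indeg[7]->1 | ready=[5] | order so far=[4, 1, 3, 6, 0, 2]
  pop 5: indeg[7]->0 | ready=[7] | order so far=[4, 1, 3, 6, 0, 2, 5]
  pop 7: no out-edges | ready=[] | order so far=[4, 1, 3, 6, 0, 2, 5, 7]
  Result: [4, 1, 3, 6, 0, 2, 5, 7]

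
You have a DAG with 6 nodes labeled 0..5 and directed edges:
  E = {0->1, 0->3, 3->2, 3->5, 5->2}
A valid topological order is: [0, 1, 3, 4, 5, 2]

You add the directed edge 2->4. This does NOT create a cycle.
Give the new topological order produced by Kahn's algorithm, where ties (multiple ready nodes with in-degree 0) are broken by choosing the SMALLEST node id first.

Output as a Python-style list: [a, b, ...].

Old toposort: [0, 1, 3, 4, 5, 2]
Added edge: 2->4
Position of 2 (5) > position of 4 (3). Must reorder: 2 must now come before 4.
Run Kahn's algorithm (break ties by smallest node id):
  initial in-degrees: [0, 1, 2, 1, 1, 1]
  ready (indeg=0): [0]
  pop 0: indeg[1]->0; indeg[3]->0 | ready=[1, 3] | order so far=[0]
  pop 1: no out-edges | ready=[3] | order so far=[0, 1]
  pop 3: indeg[2]->1; indeg[5]->0 | ready=[5] | order so far=[0, 1, 3]
  pop 5: indeg[2]->0 | ready=[2] | order so far=[0, 1, 3, 5]
  pop 2: indeg[4]->0 | ready=[4] | order so far=[0, 1, 3, 5, 2]
  pop 4: no out-edges | ready=[] | order so far=[0, 1, 3, 5, 2, 4]
  Result: [0, 1, 3, 5, 2, 4]

Answer: [0, 1, 3, 5, 2, 4]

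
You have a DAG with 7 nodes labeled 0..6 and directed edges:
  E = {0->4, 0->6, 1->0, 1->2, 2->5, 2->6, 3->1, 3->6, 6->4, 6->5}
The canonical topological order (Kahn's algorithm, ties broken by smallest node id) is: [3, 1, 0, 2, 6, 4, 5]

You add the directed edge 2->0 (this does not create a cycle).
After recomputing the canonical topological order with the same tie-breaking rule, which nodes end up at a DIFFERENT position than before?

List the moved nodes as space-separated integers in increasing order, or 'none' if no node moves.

Old toposort: [3, 1, 0, 2, 6, 4, 5]
Added edge 2->0
Recompute Kahn (smallest-id tiebreak):
  initial in-degrees: [2, 1, 1, 0, 2, 2, 3]
  ready (indeg=0): [3]
  pop 3: indeg[1]->0; indeg[6]->2 | ready=[1] | order so far=[3]
  pop 1: indeg[0]->1; indeg[2]->0 | ready=[2] | order so far=[3, 1]
  pop 2: indeg[0]->0; indeg[5]->1; indeg[6]->1 | ready=[0] | order so far=[3, 1, 2]
  pop 0: indeg[4]->1; indeg[6]->0 | ready=[6] | order so far=[3, 1, 2, 0]
  pop 6: indeg[4]->0; indeg[5]->0 | ready=[4, 5] | order so far=[3, 1, 2, 0, 6]
  pop 4: no out-edges | ready=[5] | order so far=[3, 1, 2, 0, 6, 4]
  pop 5: no out-edges | ready=[] | order so far=[3, 1, 2, 0, 6, 4, 5]
New canonical toposort: [3, 1, 2, 0, 6, 4, 5]
Compare positions:
  Node 0: index 2 -> 3 (moved)
  Node 1: index 1 -> 1 (same)
  Node 2: index 3 -> 2 (moved)
  Node 3: index 0 -> 0 (same)
  Node 4: index 5 -> 5 (same)
  Node 5: index 6 -> 6 (same)
  Node 6: index 4 -> 4 (same)
Nodes that changed position: 0 2

Answer: 0 2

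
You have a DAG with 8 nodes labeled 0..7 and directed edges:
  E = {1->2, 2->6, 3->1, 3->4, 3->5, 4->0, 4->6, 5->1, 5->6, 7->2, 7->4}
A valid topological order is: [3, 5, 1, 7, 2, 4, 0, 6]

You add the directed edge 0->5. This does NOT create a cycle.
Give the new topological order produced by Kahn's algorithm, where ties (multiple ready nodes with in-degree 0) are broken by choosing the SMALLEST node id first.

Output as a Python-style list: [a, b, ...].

Answer: [3, 7, 4, 0, 5, 1, 2, 6]

Derivation:
Old toposort: [3, 5, 1, 7, 2, 4, 0, 6]
Added edge: 0->5
Position of 0 (6) > position of 5 (1). Must reorder: 0 must now come before 5.
Run Kahn's algorithm (break ties by smallest node id):
  initial in-degrees: [1, 2, 2, 0, 2, 2, 3, 0]
  ready (indeg=0): [3, 7]
  pop 3: indeg[1]->1; indeg[4]->1; indeg[5]->1 | ready=[7] | order so far=[3]
  pop 7: indeg[2]->1; indeg[4]->0 | ready=[4] | order so far=[3, 7]
  pop 4: indeg[0]->0; indeg[6]->2 | ready=[0] | order so far=[3, 7, 4]
  pop 0: indeg[5]->0 | ready=[5] | order so far=[3, 7, 4, 0]
  pop 5: indeg[1]->0; indeg[6]->1 | ready=[1] | order so far=[3, 7, 4, 0, 5]
  pop 1: indeg[2]->0 | ready=[2] | order so far=[3, 7, 4, 0, 5, 1]
  pop 2: indeg[6]->0 | ready=[6] | order so far=[3, 7, 4, 0, 5, 1, 2]
  pop 6: no out-edges | ready=[] | order so far=[3, 7, 4, 0, 5, 1, 2, 6]
  Result: [3, 7, 4, 0, 5, 1, 2, 6]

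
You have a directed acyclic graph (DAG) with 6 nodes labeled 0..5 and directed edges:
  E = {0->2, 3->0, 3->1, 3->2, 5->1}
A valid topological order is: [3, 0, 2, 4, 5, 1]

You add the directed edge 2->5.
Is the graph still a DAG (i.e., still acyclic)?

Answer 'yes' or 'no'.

Given toposort: [3, 0, 2, 4, 5, 1]
Position of 2: index 2; position of 5: index 4
New edge 2->5: forward
Forward edge: respects the existing order. Still a DAG, same toposort still valid.
Still a DAG? yes

Answer: yes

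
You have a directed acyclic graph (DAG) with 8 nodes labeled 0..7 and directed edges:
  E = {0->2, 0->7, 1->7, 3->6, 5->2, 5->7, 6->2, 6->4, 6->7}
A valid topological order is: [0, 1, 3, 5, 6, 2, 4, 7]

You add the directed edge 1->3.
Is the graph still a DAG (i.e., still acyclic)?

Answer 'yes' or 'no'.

Given toposort: [0, 1, 3, 5, 6, 2, 4, 7]
Position of 1: index 1; position of 3: index 2
New edge 1->3: forward
Forward edge: respects the existing order. Still a DAG, same toposort still valid.
Still a DAG? yes

Answer: yes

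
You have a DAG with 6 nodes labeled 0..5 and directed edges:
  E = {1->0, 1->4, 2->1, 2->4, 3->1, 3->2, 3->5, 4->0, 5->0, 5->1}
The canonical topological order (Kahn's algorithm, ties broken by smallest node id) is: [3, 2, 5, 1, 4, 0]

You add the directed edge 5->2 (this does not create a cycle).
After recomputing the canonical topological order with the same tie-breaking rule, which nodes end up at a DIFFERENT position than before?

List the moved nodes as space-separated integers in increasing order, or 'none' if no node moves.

Answer: 2 5

Derivation:
Old toposort: [3, 2, 5, 1, 4, 0]
Added edge 5->2
Recompute Kahn (smallest-id tiebreak):
  initial in-degrees: [3, 3, 2, 0, 2, 1]
  ready (indeg=0): [3]
  pop 3: indeg[1]->2; indeg[2]->1; indeg[5]->0 | ready=[5] | order so far=[3]
  pop 5: indeg[0]->2; indeg[1]->1; indeg[2]->0 | ready=[2] | order so far=[3, 5]
  pop 2: indeg[1]->0; indeg[4]->1 | ready=[1] | order so far=[3, 5, 2]
  pop 1: indeg[0]->1; indeg[4]->0 | ready=[4] | order so far=[3, 5, 2, 1]
  pop 4: indeg[0]->0 | ready=[0] | order so far=[3, 5, 2, 1, 4]
  pop 0: no out-edges | ready=[] | order so far=[3, 5, 2, 1, 4, 0]
New canonical toposort: [3, 5, 2, 1, 4, 0]
Compare positions:
  Node 0: index 5 -> 5 (same)
  Node 1: index 3 -> 3 (same)
  Node 2: index 1 -> 2 (moved)
  Node 3: index 0 -> 0 (same)
  Node 4: index 4 -> 4 (same)
  Node 5: index 2 -> 1 (moved)
Nodes that changed position: 2 5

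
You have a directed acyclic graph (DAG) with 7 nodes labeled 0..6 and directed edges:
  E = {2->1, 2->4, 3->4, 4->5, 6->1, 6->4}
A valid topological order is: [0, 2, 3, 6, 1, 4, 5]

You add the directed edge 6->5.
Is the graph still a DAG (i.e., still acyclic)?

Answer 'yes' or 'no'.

Given toposort: [0, 2, 3, 6, 1, 4, 5]
Position of 6: index 3; position of 5: index 6
New edge 6->5: forward
Forward edge: respects the existing order. Still a DAG, same toposort still valid.
Still a DAG? yes

Answer: yes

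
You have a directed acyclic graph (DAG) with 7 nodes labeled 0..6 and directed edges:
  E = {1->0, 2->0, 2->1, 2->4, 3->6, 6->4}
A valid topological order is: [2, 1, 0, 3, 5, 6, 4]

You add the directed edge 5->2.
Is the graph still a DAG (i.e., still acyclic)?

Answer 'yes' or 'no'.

Given toposort: [2, 1, 0, 3, 5, 6, 4]
Position of 5: index 4; position of 2: index 0
New edge 5->2: backward (u after v in old order)
Backward edge: old toposort is now invalid. Check if this creates a cycle.
Does 2 already reach 5? Reachable from 2: [0, 1, 2, 4]. NO -> still a DAG (reorder needed).
Still a DAG? yes

Answer: yes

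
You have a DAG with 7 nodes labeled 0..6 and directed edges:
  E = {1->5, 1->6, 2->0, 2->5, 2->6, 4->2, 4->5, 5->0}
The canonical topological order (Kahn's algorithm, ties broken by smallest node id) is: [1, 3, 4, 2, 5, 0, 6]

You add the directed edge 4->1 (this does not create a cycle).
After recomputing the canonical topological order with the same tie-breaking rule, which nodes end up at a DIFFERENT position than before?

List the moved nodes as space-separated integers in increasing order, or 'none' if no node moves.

Answer: 1 3 4

Derivation:
Old toposort: [1, 3, 4, 2, 5, 0, 6]
Added edge 4->1
Recompute Kahn (smallest-id tiebreak):
  initial in-degrees: [2, 1, 1, 0, 0, 3, 2]
  ready (indeg=0): [3, 4]
  pop 3: no out-edges | ready=[4] | order so far=[3]
  pop 4: indeg[1]->0; indeg[2]->0; indeg[5]->2 | ready=[1, 2] | order so far=[3, 4]
  pop 1: indeg[5]->1; indeg[6]->1 | ready=[2] | order so far=[3, 4, 1]
  pop 2: indeg[0]->1; indeg[5]->0; indeg[6]->0 | ready=[5, 6] | order so far=[3, 4, 1, 2]
  pop 5: indeg[0]->0 | ready=[0, 6] | order so far=[3, 4, 1, 2, 5]
  pop 0: no out-edges | ready=[6] | order so far=[3, 4, 1, 2, 5, 0]
  pop 6: no out-edges | ready=[] | order so far=[3, 4, 1, 2, 5, 0, 6]
New canonical toposort: [3, 4, 1, 2, 5, 0, 6]
Compare positions:
  Node 0: index 5 -> 5 (same)
  Node 1: index 0 -> 2 (moved)
  Node 2: index 3 -> 3 (same)
  Node 3: index 1 -> 0 (moved)
  Node 4: index 2 -> 1 (moved)
  Node 5: index 4 -> 4 (same)
  Node 6: index 6 -> 6 (same)
Nodes that changed position: 1 3 4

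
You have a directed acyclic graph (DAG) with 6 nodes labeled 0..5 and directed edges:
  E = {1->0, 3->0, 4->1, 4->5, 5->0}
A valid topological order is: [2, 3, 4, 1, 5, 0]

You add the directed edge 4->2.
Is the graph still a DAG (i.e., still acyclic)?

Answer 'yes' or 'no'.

Answer: yes

Derivation:
Given toposort: [2, 3, 4, 1, 5, 0]
Position of 4: index 2; position of 2: index 0
New edge 4->2: backward (u after v in old order)
Backward edge: old toposort is now invalid. Check if this creates a cycle.
Does 2 already reach 4? Reachable from 2: [2]. NO -> still a DAG (reorder needed).
Still a DAG? yes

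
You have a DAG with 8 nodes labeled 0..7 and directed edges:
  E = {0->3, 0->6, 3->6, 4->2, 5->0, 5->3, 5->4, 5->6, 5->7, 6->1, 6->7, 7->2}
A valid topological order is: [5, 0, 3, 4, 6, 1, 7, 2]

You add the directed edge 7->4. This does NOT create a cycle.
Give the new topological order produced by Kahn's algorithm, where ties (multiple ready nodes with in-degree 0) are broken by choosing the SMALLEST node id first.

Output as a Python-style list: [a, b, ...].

Answer: [5, 0, 3, 6, 1, 7, 4, 2]

Derivation:
Old toposort: [5, 0, 3, 4, 6, 1, 7, 2]
Added edge: 7->4
Position of 7 (6) > position of 4 (3). Must reorder: 7 must now come before 4.
Run Kahn's algorithm (break ties by smallest node id):
  initial in-degrees: [1, 1, 2, 2, 2, 0, 3, 2]
  ready (indeg=0): [5]
  pop 5: indeg[0]->0; indeg[3]->1; indeg[4]->1; indeg[6]->2; indeg[7]->1 | ready=[0] | order so far=[5]
  pop 0: indeg[3]->0; indeg[6]->1 | ready=[3] | order so far=[5, 0]
  pop 3: indeg[6]->0 | ready=[6] | order so far=[5, 0, 3]
  pop 6: indeg[1]->0; indeg[7]->0 | ready=[1, 7] | order so far=[5, 0, 3, 6]
  pop 1: no out-edges | ready=[7] | order so far=[5, 0, 3, 6, 1]
  pop 7: indeg[2]->1; indeg[4]->0 | ready=[4] | order so far=[5, 0, 3, 6, 1, 7]
  pop 4: indeg[2]->0 | ready=[2] | order so far=[5, 0, 3, 6, 1, 7, 4]
  pop 2: no out-edges | ready=[] | order so far=[5, 0, 3, 6, 1, 7, 4, 2]
  Result: [5, 0, 3, 6, 1, 7, 4, 2]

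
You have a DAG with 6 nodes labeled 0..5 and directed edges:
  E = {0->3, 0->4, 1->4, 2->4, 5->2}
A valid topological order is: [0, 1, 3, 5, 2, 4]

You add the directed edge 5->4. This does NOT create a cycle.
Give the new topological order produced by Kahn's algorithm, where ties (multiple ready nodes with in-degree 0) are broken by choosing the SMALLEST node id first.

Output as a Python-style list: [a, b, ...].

Answer: [0, 1, 3, 5, 2, 4]

Derivation:
Old toposort: [0, 1, 3, 5, 2, 4]
Added edge: 5->4
Position of 5 (3) < position of 4 (5). Old order still valid.
Run Kahn's algorithm (break ties by smallest node id):
  initial in-degrees: [0, 0, 1, 1, 4, 0]
  ready (indeg=0): [0, 1, 5]
  pop 0: indeg[3]->0; indeg[4]->3 | ready=[1, 3, 5] | order so far=[0]
  pop 1: indeg[4]->2 | ready=[3, 5] | order so far=[0, 1]
  pop 3: no out-edges | ready=[5] | order so far=[0, 1, 3]
  pop 5: indeg[2]->0; indeg[4]->1 | ready=[2] | order so far=[0, 1, 3, 5]
  pop 2: indeg[4]->0 | ready=[4] | order so far=[0, 1, 3, 5, 2]
  pop 4: no out-edges | ready=[] | order so far=[0, 1, 3, 5, 2, 4]
  Result: [0, 1, 3, 5, 2, 4]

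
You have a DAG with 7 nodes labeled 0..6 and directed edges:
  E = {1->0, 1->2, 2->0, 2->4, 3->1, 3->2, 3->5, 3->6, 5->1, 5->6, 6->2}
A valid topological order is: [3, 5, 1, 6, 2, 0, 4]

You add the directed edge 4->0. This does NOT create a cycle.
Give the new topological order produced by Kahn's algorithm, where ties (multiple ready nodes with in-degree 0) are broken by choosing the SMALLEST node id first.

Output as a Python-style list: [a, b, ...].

Old toposort: [3, 5, 1, 6, 2, 0, 4]
Added edge: 4->0
Position of 4 (6) > position of 0 (5). Must reorder: 4 must now come before 0.
Run Kahn's algorithm (break ties by smallest node id):
  initial in-degrees: [3, 2, 3, 0, 1, 1, 2]
  ready (indeg=0): [3]
  pop 3: indeg[1]->1; indeg[2]->2; indeg[5]->0; indeg[6]->1 | ready=[5] | order so far=[3]
  pop 5: indeg[1]->0; indeg[6]->0 | ready=[1, 6] | order so far=[3, 5]
  pop 1: indeg[0]->2; indeg[2]->1 | ready=[6] | order so far=[3, 5, 1]
  pop 6: indeg[2]->0 | ready=[2] | order so far=[3, 5, 1, 6]
  pop 2: indeg[0]->1; indeg[4]->0 | ready=[4] | order so far=[3, 5, 1, 6, 2]
  pop 4: indeg[0]->0 | ready=[0] | order so far=[3, 5, 1, 6, 2, 4]
  pop 0: no out-edges | ready=[] | order so far=[3, 5, 1, 6, 2, 4, 0]
  Result: [3, 5, 1, 6, 2, 4, 0]

Answer: [3, 5, 1, 6, 2, 4, 0]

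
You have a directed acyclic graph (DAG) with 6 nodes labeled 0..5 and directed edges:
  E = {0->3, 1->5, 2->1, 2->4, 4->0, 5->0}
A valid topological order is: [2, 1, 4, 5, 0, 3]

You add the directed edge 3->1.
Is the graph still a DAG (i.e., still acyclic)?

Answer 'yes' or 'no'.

Answer: no

Derivation:
Given toposort: [2, 1, 4, 5, 0, 3]
Position of 3: index 5; position of 1: index 1
New edge 3->1: backward (u after v in old order)
Backward edge: old toposort is now invalid. Check if this creates a cycle.
Does 1 already reach 3? Reachable from 1: [0, 1, 3, 5]. YES -> cycle!
Still a DAG? no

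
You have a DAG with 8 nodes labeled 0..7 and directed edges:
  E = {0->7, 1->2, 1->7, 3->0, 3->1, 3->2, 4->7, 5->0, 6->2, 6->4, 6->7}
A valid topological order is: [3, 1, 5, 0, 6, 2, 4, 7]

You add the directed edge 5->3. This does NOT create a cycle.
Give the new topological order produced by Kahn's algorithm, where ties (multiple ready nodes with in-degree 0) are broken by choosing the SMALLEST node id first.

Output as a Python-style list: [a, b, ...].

Old toposort: [3, 1, 5, 0, 6, 2, 4, 7]
Added edge: 5->3
Position of 5 (2) > position of 3 (0). Must reorder: 5 must now come before 3.
Run Kahn's algorithm (break ties by smallest node id):
  initial in-degrees: [2, 1, 3, 1, 1, 0, 0, 4]
  ready (indeg=0): [5, 6]
  pop 5: indeg[0]->1; indeg[3]->0 | ready=[3, 6] | order so far=[5]
  pop 3: indeg[0]->0; indeg[1]->0; indeg[2]->2 | ready=[0, 1, 6] | order so far=[5, 3]
  pop 0: indeg[7]->3 | ready=[1, 6] | order so far=[5, 3, 0]
  pop 1: indeg[2]->1; indeg[7]->2 | ready=[6] | order so far=[5, 3, 0, 1]
  pop 6: indeg[2]->0; indeg[4]->0; indeg[7]->1 | ready=[2, 4] | order so far=[5, 3, 0, 1, 6]
  pop 2: no out-edges | ready=[4] | order so far=[5, 3, 0, 1, 6, 2]
  pop 4: indeg[7]->0 | ready=[7] | order so far=[5, 3, 0, 1, 6, 2, 4]
  pop 7: no out-edges | ready=[] | order so far=[5, 3, 0, 1, 6, 2, 4, 7]
  Result: [5, 3, 0, 1, 6, 2, 4, 7]

Answer: [5, 3, 0, 1, 6, 2, 4, 7]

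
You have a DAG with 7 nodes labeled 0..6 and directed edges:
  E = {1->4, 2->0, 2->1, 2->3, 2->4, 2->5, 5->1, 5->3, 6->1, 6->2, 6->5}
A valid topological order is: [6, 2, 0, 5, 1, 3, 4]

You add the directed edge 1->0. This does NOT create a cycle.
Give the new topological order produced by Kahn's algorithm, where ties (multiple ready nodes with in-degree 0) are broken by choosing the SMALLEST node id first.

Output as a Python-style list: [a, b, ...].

Old toposort: [6, 2, 0, 5, 1, 3, 4]
Added edge: 1->0
Position of 1 (4) > position of 0 (2). Must reorder: 1 must now come before 0.
Run Kahn's algorithm (break ties by smallest node id):
  initial in-degrees: [2, 3, 1, 2, 2, 2, 0]
  ready (indeg=0): [6]
  pop 6: indeg[1]->2; indeg[2]->0; indeg[5]->1 | ready=[2] | order so far=[6]
  pop 2: indeg[0]->1; indeg[1]->1; indeg[3]->1; indeg[4]->1; indeg[5]->0 | ready=[5] | order so far=[6, 2]
  pop 5: indeg[1]->0; indeg[3]->0 | ready=[1, 3] | order so far=[6, 2, 5]
  pop 1: indeg[0]->0; indeg[4]->0 | ready=[0, 3, 4] | order so far=[6, 2, 5, 1]
  pop 0: no out-edges | ready=[3, 4] | order so far=[6, 2, 5, 1, 0]
  pop 3: no out-edges | ready=[4] | order so far=[6, 2, 5, 1, 0, 3]
  pop 4: no out-edges | ready=[] | order so far=[6, 2, 5, 1, 0, 3, 4]
  Result: [6, 2, 5, 1, 0, 3, 4]

Answer: [6, 2, 5, 1, 0, 3, 4]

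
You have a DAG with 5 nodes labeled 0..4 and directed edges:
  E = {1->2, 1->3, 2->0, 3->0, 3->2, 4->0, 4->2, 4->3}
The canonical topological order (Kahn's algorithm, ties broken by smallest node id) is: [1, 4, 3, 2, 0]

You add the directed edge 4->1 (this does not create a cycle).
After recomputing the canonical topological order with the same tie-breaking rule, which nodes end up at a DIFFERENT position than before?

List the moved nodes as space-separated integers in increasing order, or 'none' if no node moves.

Old toposort: [1, 4, 3, 2, 0]
Added edge 4->1
Recompute Kahn (smallest-id tiebreak):
  initial in-degrees: [3, 1, 3, 2, 0]
  ready (indeg=0): [4]
  pop 4: indeg[0]->2; indeg[1]->0; indeg[2]->2; indeg[3]->1 | ready=[1] | order so far=[4]
  pop 1: indeg[2]->1; indeg[3]->0 | ready=[3] | order so far=[4, 1]
  pop 3: indeg[0]->1; indeg[2]->0 | ready=[2] | order so far=[4, 1, 3]
  pop 2: indeg[0]->0 | ready=[0] | order so far=[4, 1, 3, 2]
  pop 0: no out-edges | ready=[] | order so far=[4, 1, 3, 2, 0]
New canonical toposort: [4, 1, 3, 2, 0]
Compare positions:
  Node 0: index 4 -> 4 (same)
  Node 1: index 0 -> 1 (moved)
  Node 2: index 3 -> 3 (same)
  Node 3: index 2 -> 2 (same)
  Node 4: index 1 -> 0 (moved)
Nodes that changed position: 1 4

Answer: 1 4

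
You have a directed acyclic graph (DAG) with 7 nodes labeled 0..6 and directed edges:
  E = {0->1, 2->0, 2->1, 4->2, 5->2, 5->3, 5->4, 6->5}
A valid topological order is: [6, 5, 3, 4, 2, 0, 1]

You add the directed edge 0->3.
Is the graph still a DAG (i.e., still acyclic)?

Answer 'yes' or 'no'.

Given toposort: [6, 5, 3, 4, 2, 0, 1]
Position of 0: index 5; position of 3: index 2
New edge 0->3: backward (u after v in old order)
Backward edge: old toposort is now invalid. Check if this creates a cycle.
Does 3 already reach 0? Reachable from 3: [3]. NO -> still a DAG (reorder needed).
Still a DAG? yes

Answer: yes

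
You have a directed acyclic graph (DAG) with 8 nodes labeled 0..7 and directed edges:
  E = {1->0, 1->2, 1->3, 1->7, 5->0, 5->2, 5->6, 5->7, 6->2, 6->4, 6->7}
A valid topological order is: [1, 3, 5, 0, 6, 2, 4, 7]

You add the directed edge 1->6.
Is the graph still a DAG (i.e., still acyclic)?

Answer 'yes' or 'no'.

Answer: yes

Derivation:
Given toposort: [1, 3, 5, 0, 6, 2, 4, 7]
Position of 1: index 0; position of 6: index 4
New edge 1->6: forward
Forward edge: respects the existing order. Still a DAG, same toposort still valid.
Still a DAG? yes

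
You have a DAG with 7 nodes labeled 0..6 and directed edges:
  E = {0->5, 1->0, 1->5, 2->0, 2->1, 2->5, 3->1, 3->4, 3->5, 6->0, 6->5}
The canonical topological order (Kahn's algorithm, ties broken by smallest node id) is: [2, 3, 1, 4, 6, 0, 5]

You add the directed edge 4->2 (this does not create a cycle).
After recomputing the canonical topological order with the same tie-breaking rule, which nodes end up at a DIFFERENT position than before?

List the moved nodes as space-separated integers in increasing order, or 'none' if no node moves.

Old toposort: [2, 3, 1, 4, 6, 0, 5]
Added edge 4->2
Recompute Kahn (smallest-id tiebreak):
  initial in-degrees: [3, 2, 1, 0, 1, 5, 0]
  ready (indeg=0): [3, 6]
  pop 3: indeg[1]->1; indeg[4]->0; indeg[5]->4 | ready=[4, 6] | order so far=[3]
  pop 4: indeg[2]->0 | ready=[2, 6] | order so far=[3, 4]
  pop 2: indeg[0]->2; indeg[1]->0; indeg[5]->3 | ready=[1, 6] | order so far=[3, 4, 2]
  pop 1: indeg[0]->1; indeg[5]->2 | ready=[6] | order so far=[3, 4, 2, 1]
  pop 6: indeg[0]->0; indeg[5]->1 | ready=[0] | order so far=[3, 4, 2, 1, 6]
  pop 0: indeg[5]->0 | ready=[5] | order so far=[3, 4, 2, 1, 6, 0]
  pop 5: no out-edges | ready=[] | order so far=[3, 4, 2, 1, 6, 0, 5]
New canonical toposort: [3, 4, 2, 1, 6, 0, 5]
Compare positions:
  Node 0: index 5 -> 5 (same)
  Node 1: index 2 -> 3 (moved)
  Node 2: index 0 -> 2 (moved)
  Node 3: index 1 -> 0 (moved)
  Node 4: index 3 -> 1 (moved)
  Node 5: index 6 -> 6 (same)
  Node 6: index 4 -> 4 (same)
Nodes that changed position: 1 2 3 4

Answer: 1 2 3 4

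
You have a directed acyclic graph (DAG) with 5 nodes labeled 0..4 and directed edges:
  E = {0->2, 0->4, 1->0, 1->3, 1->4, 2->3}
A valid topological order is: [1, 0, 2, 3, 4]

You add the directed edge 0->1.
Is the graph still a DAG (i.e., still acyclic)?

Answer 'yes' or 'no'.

Answer: no

Derivation:
Given toposort: [1, 0, 2, 3, 4]
Position of 0: index 1; position of 1: index 0
New edge 0->1: backward (u after v in old order)
Backward edge: old toposort is now invalid. Check if this creates a cycle.
Does 1 already reach 0? Reachable from 1: [0, 1, 2, 3, 4]. YES -> cycle!
Still a DAG? no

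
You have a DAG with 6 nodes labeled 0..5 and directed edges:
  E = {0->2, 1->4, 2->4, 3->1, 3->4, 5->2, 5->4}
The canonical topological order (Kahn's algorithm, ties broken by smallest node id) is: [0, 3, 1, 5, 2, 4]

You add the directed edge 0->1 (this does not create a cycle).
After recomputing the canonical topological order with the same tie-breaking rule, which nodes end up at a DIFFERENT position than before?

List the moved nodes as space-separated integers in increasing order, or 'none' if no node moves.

Old toposort: [0, 3, 1, 5, 2, 4]
Added edge 0->1
Recompute Kahn (smallest-id tiebreak):
  initial in-degrees: [0, 2, 2, 0, 4, 0]
  ready (indeg=0): [0, 3, 5]
  pop 0: indeg[1]->1; indeg[2]->1 | ready=[3, 5] | order so far=[0]
  pop 3: indeg[1]->0; indeg[4]->3 | ready=[1, 5] | order so far=[0, 3]
  pop 1: indeg[4]->2 | ready=[5] | order so far=[0, 3, 1]
  pop 5: indeg[2]->0; indeg[4]->1 | ready=[2] | order so far=[0, 3, 1, 5]
  pop 2: indeg[4]->0 | ready=[4] | order so far=[0, 3, 1, 5, 2]
  pop 4: no out-edges | ready=[] | order so far=[0, 3, 1, 5, 2, 4]
New canonical toposort: [0, 3, 1, 5, 2, 4]
Compare positions:
  Node 0: index 0 -> 0 (same)
  Node 1: index 2 -> 2 (same)
  Node 2: index 4 -> 4 (same)
  Node 3: index 1 -> 1 (same)
  Node 4: index 5 -> 5 (same)
  Node 5: index 3 -> 3 (same)
Nodes that changed position: none

Answer: none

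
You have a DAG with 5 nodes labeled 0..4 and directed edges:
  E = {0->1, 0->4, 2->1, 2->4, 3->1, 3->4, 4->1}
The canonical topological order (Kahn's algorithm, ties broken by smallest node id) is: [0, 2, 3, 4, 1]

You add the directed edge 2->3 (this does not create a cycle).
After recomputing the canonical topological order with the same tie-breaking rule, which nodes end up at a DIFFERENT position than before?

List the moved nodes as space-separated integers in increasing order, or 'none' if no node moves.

Old toposort: [0, 2, 3, 4, 1]
Added edge 2->3
Recompute Kahn (smallest-id tiebreak):
  initial in-degrees: [0, 4, 0, 1, 3]
  ready (indeg=0): [0, 2]
  pop 0: indeg[1]->3; indeg[4]->2 | ready=[2] | order so far=[0]
  pop 2: indeg[1]->2; indeg[3]->0; indeg[4]->1 | ready=[3] | order so far=[0, 2]
  pop 3: indeg[1]->1; indeg[4]->0 | ready=[4] | order so far=[0, 2, 3]
  pop 4: indeg[1]->0 | ready=[1] | order so far=[0, 2, 3, 4]
  pop 1: no out-edges | ready=[] | order so far=[0, 2, 3, 4, 1]
New canonical toposort: [0, 2, 3, 4, 1]
Compare positions:
  Node 0: index 0 -> 0 (same)
  Node 1: index 4 -> 4 (same)
  Node 2: index 1 -> 1 (same)
  Node 3: index 2 -> 2 (same)
  Node 4: index 3 -> 3 (same)
Nodes that changed position: none

Answer: none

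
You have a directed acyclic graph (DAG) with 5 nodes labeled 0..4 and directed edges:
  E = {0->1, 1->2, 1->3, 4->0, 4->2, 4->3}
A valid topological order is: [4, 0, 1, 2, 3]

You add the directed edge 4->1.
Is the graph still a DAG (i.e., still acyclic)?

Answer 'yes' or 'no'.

Given toposort: [4, 0, 1, 2, 3]
Position of 4: index 0; position of 1: index 2
New edge 4->1: forward
Forward edge: respects the existing order. Still a DAG, same toposort still valid.
Still a DAG? yes

Answer: yes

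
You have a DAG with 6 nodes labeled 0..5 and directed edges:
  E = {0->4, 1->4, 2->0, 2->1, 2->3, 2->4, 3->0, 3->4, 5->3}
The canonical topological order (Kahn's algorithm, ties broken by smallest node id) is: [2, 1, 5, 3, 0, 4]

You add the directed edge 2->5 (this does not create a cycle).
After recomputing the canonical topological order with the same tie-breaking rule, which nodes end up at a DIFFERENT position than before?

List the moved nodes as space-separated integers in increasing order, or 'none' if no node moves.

Old toposort: [2, 1, 5, 3, 0, 4]
Added edge 2->5
Recompute Kahn (smallest-id tiebreak):
  initial in-degrees: [2, 1, 0, 2, 4, 1]
  ready (indeg=0): [2]
  pop 2: indeg[0]->1; indeg[1]->0; indeg[3]->1; indeg[4]->3; indeg[5]->0 | ready=[1, 5] | order so far=[2]
  pop 1: indeg[4]->2 | ready=[5] | order so far=[2, 1]
  pop 5: indeg[3]->0 | ready=[3] | order so far=[2, 1, 5]
  pop 3: indeg[0]->0; indeg[4]->1 | ready=[0] | order so far=[2, 1, 5, 3]
  pop 0: indeg[4]->0 | ready=[4] | order so far=[2, 1, 5, 3, 0]
  pop 4: no out-edges | ready=[] | order so far=[2, 1, 5, 3, 0, 4]
New canonical toposort: [2, 1, 5, 3, 0, 4]
Compare positions:
  Node 0: index 4 -> 4 (same)
  Node 1: index 1 -> 1 (same)
  Node 2: index 0 -> 0 (same)
  Node 3: index 3 -> 3 (same)
  Node 4: index 5 -> 5 (same)
  Node 5: index 2 -> 2 (same)
Nodes that changed position: none

Answer: none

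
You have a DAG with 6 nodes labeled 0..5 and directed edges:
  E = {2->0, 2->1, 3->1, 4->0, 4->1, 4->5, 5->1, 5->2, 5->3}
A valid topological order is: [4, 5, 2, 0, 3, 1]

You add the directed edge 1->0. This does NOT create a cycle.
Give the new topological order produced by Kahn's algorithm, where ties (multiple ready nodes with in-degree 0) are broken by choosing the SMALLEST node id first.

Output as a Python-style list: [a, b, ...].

Old toposort: [4, 5, 2, 0, 3, 1]
Added edge: 1->0
Position of 1 (5) > position of 0 (3). Must reorder: 1 must now come before 0.
Run Kahn's algorithm (break ties by smallest node id):
  initial in-degrees: [3, 4, 1, 1, 0, 1]
  ready (indeg=0): [4]
  pop 4: indeg[0]->2; indeg[1]->3; indeg[5]->0 | ready=[5] | order so far=[4]
  pop 5: indeg[1]->2; indeg[2]->0; indeg[3]->0 | ready=[2, 3] | order so far=[4, 5]
  pop 2: indeg[0]->1; indeg[1]->1 | ready=[3] | order so far=[4, 5, 2]
  pop 3: indeg[1]->0 | ready=[1] | order so far=[4, 5, 2, 3]
  pop 1: indeg[0]->0 | ready=[0] | order so far=[4, 5, 2, 3, 1]
  pop 0: no out-edges | ready=[] | order so far=[4, 5, 2, 3, 1, 0]
  Result: [4, 5, 2, 3, 1, 0]

Answer: [4, 5, 2, 3, 1, 0]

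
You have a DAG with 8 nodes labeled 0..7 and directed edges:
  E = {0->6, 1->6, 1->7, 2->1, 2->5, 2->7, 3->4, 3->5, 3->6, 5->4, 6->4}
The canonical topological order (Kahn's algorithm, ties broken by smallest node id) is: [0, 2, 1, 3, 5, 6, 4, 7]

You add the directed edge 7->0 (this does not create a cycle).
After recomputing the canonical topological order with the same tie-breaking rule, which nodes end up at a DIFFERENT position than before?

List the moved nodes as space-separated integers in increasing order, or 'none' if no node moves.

Answer: 0 1 2 3 4 5 6 7

Derivation:
Old toposort: [0, 2, 1, 3, 5, 6, 4, 7]
Added edge 7->0
Recompute Kahn (smallest-id tiebreak):
  initial in-degrees: [1, 1, 0, 0, 3, 2, 3, 2]
  ready (indeg=0): [2, 3]
  pop 2: indeg[1]->0; indeg[5]->1; indeg[7]->1 | ready=[1, 3] | order so far=[2]
  pop 1: indeg[6]->2; indeg[7]->0 | ready=[3, 7] | order so far=[2, 1]
  pop 3: indeg[4]->2; indeg[5]->0; indeg[6]->1 | ready=[5, 7] | order so far=[2, 1, 3]
  pop 5: indeg[4]->1 | ready=[7] | order so far=[2, 1, 3, 5]
  pop 7: indeg[0]->0 | ready=[0] | order so far=[2, 1, 3, 5, 7]
  pop 0: indeg[6]->0 | ready=[6] | order so far=[2, 1, 3, 5, 7, 0]
  pop 6: indeg[4]->0 | ready=[4] | order so far=[2, 1, 3, 5, 7, 0, 6]
  pop 4: no out-edges | ready=[] | order so far=[2, 1, 3, 5, 7, 0, 6, 4]
New canonical toposort: [2, 1, 3, 5, 7, 0, 6, 4]
Compare positions:
  Node 0: index 0 -> 5 (moved)
  Node 1: index 2 -> 1 (moved)
  Node 2: index 1 -> 0 (moved)
  Node 3: index 3 -> 2 (moved)
  Node 4: index 6 -> 7 (moved)
  Node 5: index 4 -> 3 (moved)
  Node 6: index 5 -> 6 (moved)
  Node 7: index 7 -> 4 (moved)
Nodes that changed position: 0 1 2 3 4 5 6 7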